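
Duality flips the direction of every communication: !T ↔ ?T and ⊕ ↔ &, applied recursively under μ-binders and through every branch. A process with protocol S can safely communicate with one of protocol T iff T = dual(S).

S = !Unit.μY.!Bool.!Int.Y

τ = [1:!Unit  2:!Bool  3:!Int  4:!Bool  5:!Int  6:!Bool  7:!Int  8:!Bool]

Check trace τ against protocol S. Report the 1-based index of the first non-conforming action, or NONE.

@1 !Unit  ✓  now at μY.…
@2 !Bool  ✓  now at !Int.μY.…
@3 !Int  ✓  now at μY.…
@4 !Bool  ✓  now at !Int.μY.…
@5 !Int  ✓  now at μY.…
@6 !Bool  ✓  now at !Int.μY.…
@7 !Int  ✓  now at μY.…
@8 !Bool  ✓  now at !Int.μY.…
trace exhausted — no violation

NONE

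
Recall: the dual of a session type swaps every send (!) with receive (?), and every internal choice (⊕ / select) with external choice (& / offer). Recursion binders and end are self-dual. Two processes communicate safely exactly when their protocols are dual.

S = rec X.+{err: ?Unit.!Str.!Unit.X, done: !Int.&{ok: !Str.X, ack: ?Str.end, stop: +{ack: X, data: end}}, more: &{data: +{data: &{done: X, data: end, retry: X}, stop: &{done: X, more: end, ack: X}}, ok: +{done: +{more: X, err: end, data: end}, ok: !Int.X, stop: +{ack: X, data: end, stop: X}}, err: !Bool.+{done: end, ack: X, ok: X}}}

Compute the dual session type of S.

rec X.&{err: !Unit.?Str.?Unit.X, done: ?Int.+{ok: ?Str.X, ack: !Str.end, stop: &{ack: X, data: end}}, more: +{data: &{data: +{done: X, data: end, retry: X}, stop: +{done: X, more: end, ack: X}}, ok: &{done: &{more: X, err: end, data: end}, ok: ?Int.X, stop: &{ack: X, data: end, stop: X}}, err: ?Bool.&{done: end, ack: X, ok: X}}}

rec X ↦ rec X  (binder kept)
  +{err,done,more} ↦ &{err,done,more}  (⊕→&)
    [err]
      ?Unit ↦ !Unit
        !Str ↦ ?Str
          !Unit ↦ ?Unit
            X ↦ X
    [done]
      !Int ↦ ?Int
        &{ok,ack,stop} ↦ +{ok,ack,stop}  (offer→select)
          [ok]
            !Str ↦ ?Str
              X ↦ X
          [ack]
            ?Str ↦ !Str
              end ↦ end
          [stop]
            +{ack,data} ↦ &{ack,data}  (⊕→&)
              [ack]
                X ↦ X
              [data]
                end ↦ end
    [more]
      &{data,ok,err} ↦ +{data,ok,err}  (offer→select)
        [data]
          +{data,stop} ↦ &{data,stop}  (⊕→&)
            [data]
              &{done,data,retry} ↦ +{done,data,retry}  (offer→select)
                [done]
                  X ↦ X
                [data]
                  end ↦ end
                [retry]
                  X ↦ X
            [stop]
              &{done,more,ack} ↦ +{done,more,ack}  (offer→select)
                [done]
                  X ↦ X
                [more]
                  end ↦ end
                [ack]
                  X ↦ X
        [ok]
          +{done,ok,stop} ↦ &{done,ok,stop}  (⊕→&)
            [done]
              +{more,err,data} ↦ &{more,err,data}  (⊕→&)
                [more]
                  X ↦ X
                [err]
                  end ↦ end
                [data]
                  end ↦ end
            [ok]
              !Int ↦ ?Int
                X ↦ X
            [stop]
              +{ack,data,stop} ↦ &{ack,data,stop}  (⊕→&)
                [ack]
                  X ↦ X
                [data]
                  end ↦ end
                [stop]
                  X ↦ X
        [err]
          !Bool ↦ ?Bool
            +{done,ack,ok} ↦ &{done,ack,ok}  (⊕→&)
              [done]
                end ↦ end
              [ack]
                X ↦ X
              [ok]
                X ↦ X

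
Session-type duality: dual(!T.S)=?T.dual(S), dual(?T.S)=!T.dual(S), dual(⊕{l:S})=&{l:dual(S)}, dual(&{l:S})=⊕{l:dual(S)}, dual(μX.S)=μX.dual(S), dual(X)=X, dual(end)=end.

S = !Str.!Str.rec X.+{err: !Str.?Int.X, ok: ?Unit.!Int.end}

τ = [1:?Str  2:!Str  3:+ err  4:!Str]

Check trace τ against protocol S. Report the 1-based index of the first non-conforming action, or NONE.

[1] got ?Str, protocol expects !Str  ✗

1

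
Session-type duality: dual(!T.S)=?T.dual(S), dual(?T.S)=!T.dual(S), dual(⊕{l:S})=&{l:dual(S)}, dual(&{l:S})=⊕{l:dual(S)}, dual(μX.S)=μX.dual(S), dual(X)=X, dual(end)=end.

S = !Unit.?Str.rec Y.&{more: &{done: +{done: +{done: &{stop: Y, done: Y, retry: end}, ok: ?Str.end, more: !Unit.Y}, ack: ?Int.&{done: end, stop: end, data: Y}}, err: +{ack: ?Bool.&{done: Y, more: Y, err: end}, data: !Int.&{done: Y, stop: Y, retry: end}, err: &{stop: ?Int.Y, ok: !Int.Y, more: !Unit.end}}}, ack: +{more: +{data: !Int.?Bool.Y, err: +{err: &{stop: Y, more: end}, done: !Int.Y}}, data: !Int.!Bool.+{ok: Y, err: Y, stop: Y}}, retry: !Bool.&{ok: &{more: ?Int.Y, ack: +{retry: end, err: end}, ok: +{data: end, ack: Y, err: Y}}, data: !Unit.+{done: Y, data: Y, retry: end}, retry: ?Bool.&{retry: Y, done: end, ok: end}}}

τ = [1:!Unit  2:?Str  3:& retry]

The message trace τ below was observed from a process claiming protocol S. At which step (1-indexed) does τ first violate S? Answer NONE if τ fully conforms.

NONE

@1 !Unit  ok  state: ?Str.rec Y.…
@2 ?Str  ok  state: rec Y.…
@3 & retry  ok  state: !Bool.&{ok: &{more: ?Int.rec Y.…, ack: +{retry: end, err: end}, ok: +{data: end, ack: rec Y.…, err: rec Y.…}}, data: !Unit.+{done: rec Y.…, data: rec Y.…, retry: end}, retry: ?Bool.&{retry: rec Y.…, done: end, ok: end}}
trace exhausted — no violation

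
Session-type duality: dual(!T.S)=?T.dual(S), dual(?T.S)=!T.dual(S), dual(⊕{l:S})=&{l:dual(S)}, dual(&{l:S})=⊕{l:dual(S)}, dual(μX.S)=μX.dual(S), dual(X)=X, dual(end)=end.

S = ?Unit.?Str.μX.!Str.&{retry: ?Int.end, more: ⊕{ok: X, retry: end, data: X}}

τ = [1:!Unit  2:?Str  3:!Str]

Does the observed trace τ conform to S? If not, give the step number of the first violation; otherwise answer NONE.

1

[1] got !Unit, protocol expects ?Unit  ✗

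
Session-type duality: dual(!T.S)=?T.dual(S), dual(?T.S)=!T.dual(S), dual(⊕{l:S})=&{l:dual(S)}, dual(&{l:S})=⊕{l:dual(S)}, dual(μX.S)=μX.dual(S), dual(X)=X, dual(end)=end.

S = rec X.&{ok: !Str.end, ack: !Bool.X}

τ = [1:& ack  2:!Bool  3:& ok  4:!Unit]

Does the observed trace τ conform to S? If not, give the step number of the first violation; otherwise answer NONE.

4

step 1: & ack  ✓  state: !Bool.rec X.…
step 2: !Bool  ✓  state: rec X.…
step 3: & ok  ✓  state: !Str.end
step 4: got !Unit, protocol expects !Str  ✗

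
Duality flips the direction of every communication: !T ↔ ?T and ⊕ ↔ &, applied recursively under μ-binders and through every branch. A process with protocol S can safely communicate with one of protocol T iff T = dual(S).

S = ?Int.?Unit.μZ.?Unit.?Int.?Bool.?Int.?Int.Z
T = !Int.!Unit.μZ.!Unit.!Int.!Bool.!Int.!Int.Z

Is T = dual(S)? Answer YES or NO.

?Int vs !Int  match
  ?Unit vs !Unit  match
    μZ vs μZ  match (rec unchanged)
      ?Unit vs !Unit  match
        ?Int vs !Int  match
          ?Bool vs !Bool  match
            ?Int vs !Int  match
              ?Int vs !Int  match
                Z vs Z  match

YES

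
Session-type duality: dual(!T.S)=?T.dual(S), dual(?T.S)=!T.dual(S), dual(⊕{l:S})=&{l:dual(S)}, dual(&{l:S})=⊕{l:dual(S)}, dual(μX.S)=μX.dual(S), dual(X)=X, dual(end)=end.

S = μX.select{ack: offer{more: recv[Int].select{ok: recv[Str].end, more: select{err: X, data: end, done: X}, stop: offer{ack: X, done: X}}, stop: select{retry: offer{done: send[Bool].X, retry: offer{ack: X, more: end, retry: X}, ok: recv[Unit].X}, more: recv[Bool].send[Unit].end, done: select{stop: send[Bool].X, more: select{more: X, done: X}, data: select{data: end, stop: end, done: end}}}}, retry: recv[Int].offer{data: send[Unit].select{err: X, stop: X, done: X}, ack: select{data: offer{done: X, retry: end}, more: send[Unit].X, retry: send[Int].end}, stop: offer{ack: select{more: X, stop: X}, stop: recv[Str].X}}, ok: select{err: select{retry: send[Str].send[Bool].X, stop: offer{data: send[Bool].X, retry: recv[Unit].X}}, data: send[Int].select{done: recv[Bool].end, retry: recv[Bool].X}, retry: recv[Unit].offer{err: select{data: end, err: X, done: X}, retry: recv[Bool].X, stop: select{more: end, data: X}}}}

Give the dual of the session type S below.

μX.offer{ack: select{more: send[Int].offer{ok: send[Str].end, more: offer{err: X, data: end, done: X}, stop: select{ack: X, done: X}}, stop: offer{retry: select{done: recv[Bool].X, retry: select{ack: X, more: end, retry: X}, ok: send[Unit].X}, more: send[Bool].recv[Unit].end, done: offer{stop: recv[Bool].X, more: offer{more: X, done: X}, data: offer{data: end, stop: end, done: end}}}}, retry: send[Int].select{data: recv[Unit].offer{err: X, stop: X, done: X}, ack: offer{data: select{done: X, retry: end}, more: recv[Unit].X, retry: recv[Int].end}, stop: select{ack: offer{more: X, stop: X}, stop: send[Str].X}}, ok: offer{err: offer{retry: recv[Str].recv[Bool].X, stop: select{data: recv[Bool].X, retry: send[Unit].X}}, data: recv[Int].offer{done: send[Bool].end, retry: send[Bool].X}, retry: send[Unit].select{err: offer{data: end, err: X, done: X}, retry: send[Bool].X, stop: offer{more: end, data: X}}}}

μX → μX  (binder kept)
  select{ack,retry,ok} → offer{ack,retry,ok}  (⊕→&)
    • ack:
      offer{more,stop} → select{more,stop}  (offer→select)
        • more:
          recv[Int] → send[Int]
            select{ok,more,stop} → offer{ok,more,stop}  (⊕→&)
              • ok:
                recv[Str] → send[Str]
                  end self-dual
              • more:
                select{err,data,done} → offer{err,data,done}  (⊕→&)
                  • err:
                    X self-dual
                  • data:
                    end self-dual
                  • done:
                    X self-dual
              • stop:
                offer{ack,done} → select{ack,done}  (offer→select)
                  • ack:
                    X self-dual
                  • done:
                    X self-dual
        • stop:
          select{retry,more,done} → offer{retry,more,done}  (⊕→&)
            • retry:
              offer{done,retry,ok} → select{done,retry,ok}  (offer→select)
                • done:
                  send[Bool] → recv[Bool]
                    X self-dual
                • retry:
                  offer{ack,more,retry} → select{ack,more,retry}  (offer→select)
                    • ack:
                      X self-dual
                    • more:
                      end self-dual
                    • retry:
                      X self-dual
                • ok:
                  recv[Unit] → send[Unit]
                    X self-dual
            • more:
              recv[Bool] → send[Bool]
                send[Unit] → recv[Unit]
                  end self-dual
            • done:
              select{stop,more,data} → offer{stop,more,data}  (⊕→&)
                • stop:
                  send[Bool] → recv[Bool]
                    X self-dual
                • more:
                  select{more,done} → offer{more,done}  (⊕→&)
                    • more:
                      X self-dual
                    • done:
                      X self-dual
                • data:
                  select{data,stop,done} → offer{data,stop,done}  (⊕→&)
                    • data:
                      end self-dual
                    • stop:
                      end self-dual
                    • done:
                      end self-dual
    • retry:
      recv[Int] → send[Int]
        offer{data,ack,stop} → select{data,ack,stop}  (offer→select)
          • data:
            send[Unit] → recv[Unit]
              select{err,stop,done} → offer{err,stop,done}  (⊕→&)
                • err:
                  X self-dual
                • stop:
                  X self-dual
                • done:
                  X self-dual
          • ack:
            select{data,more,retry} → offer{data,more,retry}  (⊕→&)
              • data:
                offer{done,retry} → select{done,retry}  (offer→select)
                  • done:
                    X self-dual
                  • retry:
                    end self-dual
              • more:
                send[Unit] → recv[Unit]
                  X self-dual
              • retry:
                send[Int] → recv[Int]
                  end self-dual
          • stop:
            offer{ack,stop} → select{ack,stop}  (offer→select)
              • ack:
                select{more,stop} → offer{more,stop}  (⊕→&)
                  • more:
                    X self-dual
                  • stop:
                    X self-dual
              • stop:
                recv[Str] → send[Str]
                  X self-dual
    • ok:
      select{err,data,retry} → offer{err,data,retry}  (⊕→&)
        • err:
          select{retry,stop} → offer{retry,stop}  (⊕→&)
            • retry:
              send[Str] → recv[Str]
                send[Bool] → recv[Bool]
                  X self-dual
            • stop:
              offer{data,retry} → select{data,retry}  (offer→select)
                • data:
                  send[Bool] → recv[Bool]
                    X self-dual
                • retry:
                  recv[Unit] → send[Unit]
                    X self-dual
        • data:
          send[Int] → recv[Int]
            select{done,retry} → offer{done,retry}  (⊕→&)
              • done:
                recv[Bool] → send[Bool]
                  end self-dual
              • retry:
                recv[Bool] → send[Bool]
                  X self-dual
        • retry:
          recv[Unit] → send[Unit]
            offer{err,retry,stop} → select{err,retry,stop}  (offer→select)
              • err:
                select{data,err,done} → offer{data,err,done}  (⊕→&)
                  • data:
                    end self-dual
                  • err:
                    X self-dual
                  • done:
                    X self-dual
              • retry:
                recv[Bool] → send[Bool]
                  X self-dual
              • stop:
                select{more,data} → offer{more,data}  (⊕→&)
                  • more:
                    end self-dual
                  • data:
                    X self-dual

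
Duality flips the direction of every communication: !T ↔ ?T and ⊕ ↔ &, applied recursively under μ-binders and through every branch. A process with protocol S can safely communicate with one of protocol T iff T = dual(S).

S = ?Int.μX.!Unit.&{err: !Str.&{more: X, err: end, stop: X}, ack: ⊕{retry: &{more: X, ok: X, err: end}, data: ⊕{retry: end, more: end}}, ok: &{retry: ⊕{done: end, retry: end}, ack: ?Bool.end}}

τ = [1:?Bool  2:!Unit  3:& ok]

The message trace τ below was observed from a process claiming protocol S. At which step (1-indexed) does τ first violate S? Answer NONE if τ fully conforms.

1

step 1: got ?Bool, protocol expects ?Int  ✗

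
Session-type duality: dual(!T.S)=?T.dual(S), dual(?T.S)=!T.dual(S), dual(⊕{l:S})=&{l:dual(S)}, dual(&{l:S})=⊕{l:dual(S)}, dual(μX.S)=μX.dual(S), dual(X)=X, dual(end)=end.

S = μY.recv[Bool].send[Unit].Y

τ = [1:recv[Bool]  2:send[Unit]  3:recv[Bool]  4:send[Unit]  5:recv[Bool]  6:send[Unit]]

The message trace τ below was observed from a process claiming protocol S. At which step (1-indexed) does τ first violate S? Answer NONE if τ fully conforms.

NONE

@1 recv[Bool]  ✓  state: send[Unit].μY.…
@2 send[Unit]  ✓  state: μY.…
@3 recv[Bool]  ✓  state: send[Unit].μY.…
@4 send[Unit]  ✓  state: μY.…
@5 recv[Bool]  ✓  state: send[Unit].μY.…
@6 send[Unit]  ✓  state: μY.…
τ conforms to S (length 6)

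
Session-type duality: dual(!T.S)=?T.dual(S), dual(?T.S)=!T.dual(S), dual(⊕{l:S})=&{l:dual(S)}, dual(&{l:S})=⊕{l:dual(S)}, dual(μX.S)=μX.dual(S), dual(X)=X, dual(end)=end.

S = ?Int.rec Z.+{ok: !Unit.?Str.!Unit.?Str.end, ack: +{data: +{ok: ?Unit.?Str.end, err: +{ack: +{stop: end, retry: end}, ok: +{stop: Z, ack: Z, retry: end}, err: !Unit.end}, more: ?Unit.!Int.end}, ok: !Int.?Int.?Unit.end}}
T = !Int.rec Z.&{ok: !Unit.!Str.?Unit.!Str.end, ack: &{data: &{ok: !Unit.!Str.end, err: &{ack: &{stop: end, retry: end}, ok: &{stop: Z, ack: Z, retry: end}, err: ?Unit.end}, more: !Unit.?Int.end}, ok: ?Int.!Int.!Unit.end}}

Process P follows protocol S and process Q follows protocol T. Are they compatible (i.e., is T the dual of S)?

?Int vs !Int  match
  rec Z vs rec Z  match (rec unchanged)
    +{ok,ack} vs &{ok,ack}  match same labels
      [ok]
        !Unit vs !Unit  ✗ same direction on both sides — not dual

NO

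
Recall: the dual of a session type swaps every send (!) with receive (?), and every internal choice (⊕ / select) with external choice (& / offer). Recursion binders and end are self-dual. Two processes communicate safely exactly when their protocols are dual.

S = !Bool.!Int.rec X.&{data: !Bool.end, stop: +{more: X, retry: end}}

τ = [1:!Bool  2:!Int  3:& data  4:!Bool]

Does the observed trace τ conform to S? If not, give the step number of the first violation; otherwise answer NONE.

NONE

[1] !Bool  match  state: !Int.rec X.…
[2] !Int  match  state: rec X.…
[3] & data  match  state: !Bool.end
[4] !Bool  match  state: end
all 4 steps conform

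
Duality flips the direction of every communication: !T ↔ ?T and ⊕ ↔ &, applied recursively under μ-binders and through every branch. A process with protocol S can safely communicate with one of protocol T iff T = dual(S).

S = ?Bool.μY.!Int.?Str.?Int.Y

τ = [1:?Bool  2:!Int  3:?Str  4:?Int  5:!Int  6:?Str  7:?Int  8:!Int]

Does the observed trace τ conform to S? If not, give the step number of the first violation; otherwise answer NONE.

step 1: ?Bool  match  state: μY.…
step 2: !Int  match  state: ?Str.?Int.μY.…
step 3: ?Str  match  state: ?Int.μY.…
step 4: ?Int  match  state: μY.…
step 5: !Int  match  state: ?Str.?Int.μY.…
step 6: ?Str  match  state: ?Int.μY.…
step 7: ?Int  match  state: μY.…
step 8: !Int  match  state: ?Str.?Int.μY.…
trace exhausted — no violation

NONE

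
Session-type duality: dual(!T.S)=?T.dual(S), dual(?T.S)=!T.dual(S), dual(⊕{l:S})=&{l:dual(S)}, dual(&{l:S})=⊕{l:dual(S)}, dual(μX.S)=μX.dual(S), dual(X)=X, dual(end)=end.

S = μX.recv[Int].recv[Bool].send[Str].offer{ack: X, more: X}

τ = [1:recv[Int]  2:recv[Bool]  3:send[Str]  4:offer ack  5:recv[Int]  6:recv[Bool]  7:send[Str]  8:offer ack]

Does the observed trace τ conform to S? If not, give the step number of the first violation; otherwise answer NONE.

NONE

@1 recv[Int]  ok  state: recv[Bool].send[Str].offer{ack: μX.…, more: μX.…}
@2 recv[Bool]  ok  state: send[Str].offer{ack: μX.…, more: μX.…}
@3 send[Str]  ok  state: offer{ack: μX.…, more: μX.…}
@4 offer ack  ok  state: μX.…
@5 recv[Int]  ok  state: recv[Bool].send[Str].offer{ack: μX.…, more: μX.…}
@6 recv[Bool]  ok  state: send[Str].offer{ack: μX.…, more: μX.…}
@7 send[Str]  ok  state: offer{ack: μX.…, more: μX.…}
@8 offer ack  ok  state: μX.…
trace exhausted — no violation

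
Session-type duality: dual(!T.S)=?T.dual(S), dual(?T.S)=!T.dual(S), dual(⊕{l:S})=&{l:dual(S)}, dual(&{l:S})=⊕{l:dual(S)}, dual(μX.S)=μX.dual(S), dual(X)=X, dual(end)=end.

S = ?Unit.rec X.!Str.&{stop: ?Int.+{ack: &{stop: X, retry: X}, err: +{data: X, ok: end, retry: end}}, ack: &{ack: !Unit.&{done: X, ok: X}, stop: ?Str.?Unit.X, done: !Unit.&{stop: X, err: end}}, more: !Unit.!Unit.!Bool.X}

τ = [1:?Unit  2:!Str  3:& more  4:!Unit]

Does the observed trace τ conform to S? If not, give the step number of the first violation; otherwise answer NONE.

step 1: ?Unit  match  residual = rec X.…
step 2: !Str  match  residual = &{stop: ?Int.+{ack: &{stop: rec X.…, retry: rec X.…}, err: +{data: rec X.…, ok: end, retry: end}}, ack: &{ack: !Unit.&{done: rec X.…, ok: rec X.…}, stop: ?Str.?Unit.rec X.…, done: !Unit.&{stop: rec X.…, err: end}}, more: !Unit.!Unit.!Bool.rec X.…}
step 3: & more  match  residual = !Unit.!Unit.!Bool.rec X.…
step 4: !Unit  match  residual = !Unit.!Bool.rec X.…
τ conforms to S (length 4)

NONE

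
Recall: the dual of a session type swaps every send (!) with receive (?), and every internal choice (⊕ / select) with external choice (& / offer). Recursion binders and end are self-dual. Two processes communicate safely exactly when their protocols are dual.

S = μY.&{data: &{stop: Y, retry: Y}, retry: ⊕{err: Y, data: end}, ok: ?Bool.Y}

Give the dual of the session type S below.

μY ↦ μY  (rec unchanged)
  &{data,retry,ok} ↦ ⊕{data,retry,ok}  (&→⊕)
    • data:
      &{stop,retry} ↦ ⊕{stop,retry}  (&→⊕)
        • stop:
          Y ↦ Y
        • retry:
          Y ↦ Y
    • retry:
      ⊕{err,data} ↦ &{err,data}  (select→offer)
        • err:
          Y ↦ Y
        • data:
          end ↦ end
    • ok:
      ?Bool ↦ !Bool
        Y ↦ Y

μY.⊕{data: ⊕{stop: Y, retry: Y}, retry: &{err: Y, data: end}, ok: !Bool.Y}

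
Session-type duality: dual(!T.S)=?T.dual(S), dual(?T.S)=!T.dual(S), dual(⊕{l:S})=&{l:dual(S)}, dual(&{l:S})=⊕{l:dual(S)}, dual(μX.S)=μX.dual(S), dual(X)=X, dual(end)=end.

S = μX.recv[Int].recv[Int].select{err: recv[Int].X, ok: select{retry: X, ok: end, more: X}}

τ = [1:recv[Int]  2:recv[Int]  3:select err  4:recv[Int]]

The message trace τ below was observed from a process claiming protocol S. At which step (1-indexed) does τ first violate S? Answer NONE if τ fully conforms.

step 1: recv[Int]  ✓  state: recv[Int].select{err: recv[Int].μX.…, ok: select{retry: μX.…, ok: end, more: μX.…}}
step 2: recv[Int]  ✓  state: select{err: recv[Int].μX.…, ok: select{retry: μX.…, ok: end, more: μX.…}}
step 3: select err  ✓  state: recv[Int].μX.…
step 4: recv[Int]  ✓  state: μX.…
all 4 steps conform

NONE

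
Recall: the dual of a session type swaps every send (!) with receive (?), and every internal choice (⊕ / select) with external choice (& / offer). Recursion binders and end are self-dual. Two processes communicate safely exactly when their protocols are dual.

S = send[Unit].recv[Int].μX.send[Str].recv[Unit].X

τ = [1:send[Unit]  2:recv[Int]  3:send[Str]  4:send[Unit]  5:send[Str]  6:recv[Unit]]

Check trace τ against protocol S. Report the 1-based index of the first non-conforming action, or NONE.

@1 send[Unit]  ✓  residual = recv[Int].μX.…
@2 recv[Int]  ✓  residual = μX.…
@3 send[Str]  ✓  residual = recv[Unit].μX.…
@4 got send[Unit], protocol expects recv[Unit]  ✗

4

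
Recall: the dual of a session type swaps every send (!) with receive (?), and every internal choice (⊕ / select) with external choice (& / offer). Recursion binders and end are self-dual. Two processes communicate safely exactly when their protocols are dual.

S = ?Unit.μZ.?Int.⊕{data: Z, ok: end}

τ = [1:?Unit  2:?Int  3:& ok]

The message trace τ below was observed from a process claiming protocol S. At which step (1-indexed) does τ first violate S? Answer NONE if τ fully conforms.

3

step 1: ?Unit  ✓  state: μZ.…
step 2: ?Int  ✓  state: ⊕{data: μZ.…, ok: end}
step 3: got & ok, protocol expects ⊕ data or ⊕ ok  ✗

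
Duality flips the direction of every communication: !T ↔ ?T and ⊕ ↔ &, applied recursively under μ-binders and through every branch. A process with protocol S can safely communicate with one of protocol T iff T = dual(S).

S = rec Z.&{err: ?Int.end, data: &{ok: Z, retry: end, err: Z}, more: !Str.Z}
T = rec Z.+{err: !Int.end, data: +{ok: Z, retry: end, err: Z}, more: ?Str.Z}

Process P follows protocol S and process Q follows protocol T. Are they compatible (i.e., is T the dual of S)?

rec Z vs rec Z  ok (binder kept)
  &{err,data,more} vs +{err,data,more}  ok label sets agree
    [err]
      ?Int vs !Int  ok
        end vs end  ok
    [data]
      &{ok,retry,err} vs +{ok,retry,err}  ok label sets agree
        [ok]
          Z vs Z  ok
        [retry]
          end vs end  ok
        [err]
          Z vs Z  ok
    [more]
      !Str vs ?Str  ok
        Z vs Z  ok

YES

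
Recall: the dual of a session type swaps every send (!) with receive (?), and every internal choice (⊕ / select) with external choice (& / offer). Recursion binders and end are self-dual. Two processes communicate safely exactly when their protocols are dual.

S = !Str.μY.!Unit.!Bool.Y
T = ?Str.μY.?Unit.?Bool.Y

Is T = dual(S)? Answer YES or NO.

YES

!Str ‖ ?Str  match
  μY ‖ μY  match (μ self-dual)
    !Unit ‖ ?Unit  match
      !Bool ‖ ?Bool  match
        Y ‖ Y  match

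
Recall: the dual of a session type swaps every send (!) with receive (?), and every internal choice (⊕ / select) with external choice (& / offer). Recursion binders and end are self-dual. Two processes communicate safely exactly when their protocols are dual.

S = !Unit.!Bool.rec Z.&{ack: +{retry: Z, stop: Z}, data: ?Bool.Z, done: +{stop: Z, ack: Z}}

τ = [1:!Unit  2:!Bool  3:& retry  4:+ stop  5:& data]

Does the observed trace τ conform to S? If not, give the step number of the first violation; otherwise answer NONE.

3

step 1: !Unit  ok  cont: !Bool.rec Z.…
step 2: !Bool  ok  cont: rec Z.…
step 3: got & retry, protocol expects & ack or & data or & done  ✗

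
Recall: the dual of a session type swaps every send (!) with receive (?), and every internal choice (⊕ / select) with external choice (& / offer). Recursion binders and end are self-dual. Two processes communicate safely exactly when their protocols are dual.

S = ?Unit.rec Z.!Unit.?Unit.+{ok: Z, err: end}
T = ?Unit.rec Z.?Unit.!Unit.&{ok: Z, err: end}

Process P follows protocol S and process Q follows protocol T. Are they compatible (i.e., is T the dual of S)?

?Unit ‖ ?Unit  ✗ same direction on both sides — not dual

NO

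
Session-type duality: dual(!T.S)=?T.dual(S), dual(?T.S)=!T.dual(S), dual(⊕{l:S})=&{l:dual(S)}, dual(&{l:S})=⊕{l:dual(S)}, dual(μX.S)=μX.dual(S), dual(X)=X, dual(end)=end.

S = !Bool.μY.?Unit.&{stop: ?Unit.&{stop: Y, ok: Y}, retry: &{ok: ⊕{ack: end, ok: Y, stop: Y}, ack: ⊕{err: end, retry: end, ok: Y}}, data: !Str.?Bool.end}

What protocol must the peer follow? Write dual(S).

?Bool.μY.!Unit.⊕{stop: !Unit.⊕{stop: Y, ok: Y}, retry: ⊕{ok: &{ack: end, ok: Y, stop: Y}, ack: &{err: end, retry: end, ok: Y}}, data: ?Str.!Bool.end}

!Bool → ?Bool
  μY → μY  (rec unchanged)
    ?Unit → !Unit
      &{stop,retry,data} → ⊕{stop,retry,data}  (&→⊕)
        • stop:
          ?Unit → !Unit
            &{stop,ok} → ⊕{stop,ok}  (&→⊕)
              • stop:
                Y ↦ Y
              • ok:
                Y ↦ Y
        • retry:
          &{ok,ack} → ⊕{ok,ack}  (&→⊕)
            • ok:
              ⊕{ack,ok,stop} → &{ack,ok,stop}  (⊕→&)
                • ack:
                  end ↦ end
                • ok:
                  Y ↦ Y
                • stop:
                  Y ↦ Y
            • ack:
              ⊕{err,retry,ok} → &{err,retry,ok}  (⊕→&)
                • err:
                  end ↦ end
                • retry:
                  end ↦ end
                • ok:
                  Y ↦ Y
        • data:
          !Str → ?Str
            ?Bool → !Bool
              end ↦ end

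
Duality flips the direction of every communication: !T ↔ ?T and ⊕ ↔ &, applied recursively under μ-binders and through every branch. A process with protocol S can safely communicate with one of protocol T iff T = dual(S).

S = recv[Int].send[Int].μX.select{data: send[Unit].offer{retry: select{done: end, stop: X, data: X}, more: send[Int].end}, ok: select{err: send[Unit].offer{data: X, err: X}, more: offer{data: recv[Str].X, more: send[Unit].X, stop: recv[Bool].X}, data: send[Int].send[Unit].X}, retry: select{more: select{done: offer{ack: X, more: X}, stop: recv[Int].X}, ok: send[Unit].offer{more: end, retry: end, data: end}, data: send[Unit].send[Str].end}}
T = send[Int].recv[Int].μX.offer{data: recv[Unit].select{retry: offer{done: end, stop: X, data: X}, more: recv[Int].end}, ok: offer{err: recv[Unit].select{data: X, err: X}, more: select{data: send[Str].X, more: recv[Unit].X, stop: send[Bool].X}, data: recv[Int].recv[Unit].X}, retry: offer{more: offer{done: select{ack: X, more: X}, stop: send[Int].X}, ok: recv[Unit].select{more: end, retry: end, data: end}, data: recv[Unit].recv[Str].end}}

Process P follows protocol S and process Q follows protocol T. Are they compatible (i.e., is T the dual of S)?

recv[Int] ‖ send[Int]  match
  send[Int] ‖ recv[Int]  match
    μX ‖ μX  match (μ self-dual)
      select{data,ok,retry} ‖ offer{data,ok,retry}  match label sets agree
        case data:
          send[Unit] ‖ recv[Unit]  match
            offer{retry,more} ‖ select{retry,more}  match label sets agree
              case retry:
                select{done,stop,data} ‖ offer{done,stop,data}  match label sets agree
                  case done:
                    end ‖ end  match
                  case stop:
                    X ‖ X  match
                  case data:
                    X ‖ X  match
              case more:
                send[Int] ‖ recv[Int]  match
                  end ‖ end  match
        case ok:
          select{err,more,data} ‖ offer{err,more,data}  match label sets agree
            case err:
              send[Unit] ‖ recv[Unit]  match
                offer{data,err} ‖ select{data,err}  match label sets agree
                  case data:
                    X ‖ X  match
                  case err:
                    X ‖ X  match
            case more:
              offer{data,more,stop} ‖ select{data,more,stop}  match label sets agree
                case data:
                  recv[Str] ‖ send[Str]  match
                    X ‖ X  match
                case more:
                  send[Unit] ‖ recv[Unit]  match
                    X ‖ X  match
                case stop:
                  recv[Bool] ‖ send[Bool]  match
                    X ‖ X  match
            case data:
              send[Int] ‖ recv[Int]  match
                send[Unit] ‖ recv[Unit]  match
                  X ‖ X  match
        case retry:
          select{more,ok,data} ‖ offer{more,ok,data}  match label sets agree
            case more:
              select{done,stop} ‖ offer{done,stop}  match label sets agree
                case done:
                  offer{ack,more} ‖ select{ack,more}  match label sets agree
                    case ack:
                      X ‖ X  match
                    case more:
                      X ‖ X  match
                case stop:
                  recv[Int] ‖ send[Int]  match
                    X ‖ X  match
            case ok:
              send[Unit] ‖ recv[Unit]  match
                offer{more,retry,data} ‖ select{more,retry,data}  match label sets agree
                  case more:
                    end ‖ end  match
                  case retry:
                    end ‖ end  match
                  case data:
                    end ‖ end  match
            case data:
              send[Unit] ‖ recv[Unit]  match
                send[Str] ‖ recv[Str]  match
                  end ‖ end  match

YES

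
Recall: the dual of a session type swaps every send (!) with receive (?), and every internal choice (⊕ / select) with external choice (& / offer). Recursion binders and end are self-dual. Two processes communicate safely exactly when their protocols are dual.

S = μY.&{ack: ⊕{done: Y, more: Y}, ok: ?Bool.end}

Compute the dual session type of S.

μY = μY  (binder kept)
  &{ack,ok} = ⊕{ack,ok}  (offer→select)
    case ack:
      ⊕{done,more} = &{done,more}  (⊕→&)
        case done:
          Y ↦ Y
        case more:
          Y ↦ Y
    case ok:
      ?Bool = !Bool
        end ↦ end

μY.⊕{ack: &{done: Y, more: Y}, ok: !Bool.end}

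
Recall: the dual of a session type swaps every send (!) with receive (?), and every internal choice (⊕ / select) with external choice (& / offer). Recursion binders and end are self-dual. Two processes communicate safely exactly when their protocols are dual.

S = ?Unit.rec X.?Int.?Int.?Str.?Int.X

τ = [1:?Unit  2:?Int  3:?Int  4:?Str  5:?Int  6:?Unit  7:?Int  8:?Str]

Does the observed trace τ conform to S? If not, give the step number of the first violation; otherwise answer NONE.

[1] ?Unit  ✓  cont: rec X.…
[2] ?Int  ✓  cont: ?Int.?Str.?Int.rec X.…
[3] ?Int  ✓  cont: ?Str.?Int.rec X.…
[4] ?Str  ✓  cont: ?Int.rec X.…
[5] ?Int  ✓  cont: rec X.…
[6] got ?Unit, protocol expects ?Int  ✗

6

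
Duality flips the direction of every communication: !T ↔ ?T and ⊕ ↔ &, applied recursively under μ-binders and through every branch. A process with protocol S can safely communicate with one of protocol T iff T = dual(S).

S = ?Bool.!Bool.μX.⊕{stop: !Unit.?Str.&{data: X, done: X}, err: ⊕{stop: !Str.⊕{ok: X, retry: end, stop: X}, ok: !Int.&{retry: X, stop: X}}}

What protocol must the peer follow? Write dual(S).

?Bool ↦ !Bool
  !Bool ↦ ?Bool
    μX ↦ μX  (rec unchanged)
      ⊕{stop,err} ↦ &{stop,err}  (⊕→&)
        • stop:
          !Unit ↦ ?Unit
            ?Str ↦ !Str
              &{data,done} ↦ ⊕{data,done}  (offer→select)
                • data:
                  X ↦ X
                • done:
                  X ↦ X
        • err:
          ⊕{stop,ok} ↦ &{stop,ok}  (⊕→&)
            • stop:
              !Str ↦ ?Str
                ⊕{ok,retry,stop} ↦ &{ok,retry,stop}  (⊕→&)
                  • ok:
                    X ↦ X
                  • retry:
                    end ↦ end
                  • stop:
                    X ↦ X
            • ok:
              !Int ↦ ?Int
                &{retry,stop} ↦ ⊕{retry,stop}  (offer→select)
                  • retry:
                    X ↦ X
                  • stop:
                    X ↦ X

!Bool.?Bool.μX.&{stop: ?Unit.!Str.⊕{data: X, done: X}, err: &{stop: ?Str.&{ok: X, retry: end, stop: X}, ok: ?Int.⊕{retry: X, stop: X}}}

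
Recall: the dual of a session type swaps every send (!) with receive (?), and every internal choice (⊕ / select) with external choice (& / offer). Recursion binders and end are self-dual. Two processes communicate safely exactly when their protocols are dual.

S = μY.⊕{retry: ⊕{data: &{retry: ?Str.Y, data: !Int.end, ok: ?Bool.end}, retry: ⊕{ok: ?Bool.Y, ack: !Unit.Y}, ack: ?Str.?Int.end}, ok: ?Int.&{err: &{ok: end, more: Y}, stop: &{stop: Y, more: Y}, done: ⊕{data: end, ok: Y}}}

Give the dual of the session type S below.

μY = μY  (rec unchanged)
  ⊕{retry,ok} = &{retry,ok}  (select→offer)
    • retry:
      ⊕{data,retry,ack} = &{data,retry,ack}  (select→offer)
        • data:
          &{retry,data,ok} = ⊕{retry,data,ok}  (&→⊕)
            • retry:
              ?Str = !Str
                Y self-dual
            • data:
              !Int = ?Int
                end self-dual
            • ok:
              ?Bool = !Bool
                end self-dual
        • retry:
          ⊕{ok,ack} = &{ok,ack}  (select→offer)
            • ok:
              ?Bool = !Bool
                Y self-dual
            • ack:
              !Unit = ?Unit
                Y self-dual
        • ack:
          ?Str = !Str
            ?Int = !Int
              end self-dual
    • ok:
      ?Int = !Int
        &{err,stop,done} = ⊕{err,stop,done}  (&→⊕)
          • err:
            &{ok,more} = ⊕{ok,more}  (&→⊕)
              • ok:
                end self-dual
              • more:
                Y self-dual
          • stop:
            &{stop,more} = ⊕{stop,more}  (&→⊕)
              • stop:
                Y self-dual
              • more:
                Y self-dual
          • done:
            ⊕{data,ok} = &{data,ok}  (select→offer)
              • data:
                end self-dual
              • ok:
                Y self-dual

μY.&{retry: &{data: ⊕{retry: !Str.Y, data: ?Int.end, ok: !Bool.end}, retry: &{ok: !Bool.Y, ack: ?Unit.Y}, ack: !Str.!Int.end}, ok: !Int.⊕{err: ⊕{ok: end, more: Y}, stop: ⊕{stop: Y, more: Y}, done: &{data: end, ok: Y}}}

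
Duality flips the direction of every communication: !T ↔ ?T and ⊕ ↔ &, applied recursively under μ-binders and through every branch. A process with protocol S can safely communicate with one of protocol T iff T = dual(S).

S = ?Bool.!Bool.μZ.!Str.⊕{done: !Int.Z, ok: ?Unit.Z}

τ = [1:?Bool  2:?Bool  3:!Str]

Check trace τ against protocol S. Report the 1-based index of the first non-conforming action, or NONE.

2

@1 ?Bool  ✓  cont: !Bool.μZ.…
@2 got ?Bool, protocol expects !Bool  ✗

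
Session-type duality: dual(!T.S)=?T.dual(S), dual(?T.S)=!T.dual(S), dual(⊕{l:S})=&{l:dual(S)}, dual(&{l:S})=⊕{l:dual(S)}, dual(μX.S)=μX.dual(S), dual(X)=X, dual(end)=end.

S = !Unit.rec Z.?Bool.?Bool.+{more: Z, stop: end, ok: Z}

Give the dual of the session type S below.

!Unit = ?Unit
  rec Z = rec Z  (rec unchanged)
    ?Bool = !Bool
      ?Bool = !Bool
        +{more,stop,ok} = &{more,stop,ok}  (⊕→&)
          [more]
            dual(Z) = Z
          [stop]
            dual(end) = end
          [ok]
            dual(Z) = Z

?Unit.rec Z.!Bool.!Bool.&{more: Z, stop: end, ok: Z}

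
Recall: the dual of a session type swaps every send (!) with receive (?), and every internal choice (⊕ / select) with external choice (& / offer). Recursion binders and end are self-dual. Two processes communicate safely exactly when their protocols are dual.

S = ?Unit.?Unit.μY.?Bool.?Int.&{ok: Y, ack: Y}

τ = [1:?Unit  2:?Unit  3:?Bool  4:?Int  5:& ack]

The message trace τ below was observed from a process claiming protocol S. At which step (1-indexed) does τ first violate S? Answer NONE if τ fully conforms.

NONE

[1] ?Unit  ok  cont: ?Unit.μY.…
[2] ?Unit  ok  cont: μY.…
[3] ?Bool  ok  cont: ?Int.&{ok: μY.…, ack: μY.…}
[4] ?Int  ok  cont: &{ok: μY.…, ack: μY.…}
[5] & ack  ok  cont: μY.…
τ conforms to S (length 5)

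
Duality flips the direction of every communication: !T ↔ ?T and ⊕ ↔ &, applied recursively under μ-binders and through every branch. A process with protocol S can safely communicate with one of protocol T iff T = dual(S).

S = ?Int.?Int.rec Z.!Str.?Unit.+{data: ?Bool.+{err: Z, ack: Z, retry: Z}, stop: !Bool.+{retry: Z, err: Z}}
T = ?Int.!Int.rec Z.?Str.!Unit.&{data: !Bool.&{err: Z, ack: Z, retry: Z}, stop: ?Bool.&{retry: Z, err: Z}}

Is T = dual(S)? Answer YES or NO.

NO

?Int vs ?Int  ✗ same direction on both sides — not dual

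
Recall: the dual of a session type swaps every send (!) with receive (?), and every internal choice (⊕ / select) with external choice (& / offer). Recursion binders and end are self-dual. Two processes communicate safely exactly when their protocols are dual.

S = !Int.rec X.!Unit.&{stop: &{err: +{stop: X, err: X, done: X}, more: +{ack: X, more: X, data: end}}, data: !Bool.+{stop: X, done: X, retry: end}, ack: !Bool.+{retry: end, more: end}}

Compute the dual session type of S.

?Int.rec X.?Unit.+{stop: +{err: &{stop: X, err: X, done: X}, more: &{ack: X, more: X, data: end}}, data: ?Bool.&{stop: X, done: X, retry: end}, ack: ?Bool.&{retry: end, more: end}}

!Int ↦ ?Int
  rec X ↦ rec X  (binder kept)
    !Unit ↦ ?Unit
      &{stop,data,ack} ↦ +{stop,data,ack}  (external→internal)
        [stop]
          &{err,more} ↦ +{err,more}  (external→internal)
            [err]
              +{stop,err,done} ↦ &{stop,err,done}  (internal→external)
                [stop]
                  X ↦ X
                [err]
                  X ↦ X
                [done]
                  X ↦ X
            [more]
              +{ack,more,data} ↦ &{ack,more,data}  (internal→external)
                [ack]
                  X ↦ X
                [more]
                  X ↦ X
                [data]
                  end ↦ end
        [data]
          !Bool ↦ ?Bool
            +{stop,done,retry} ↦ &{stop,done,retry}  (internal→external)
              [stop]
                X ↦ X
              [done]
                X ↦ X
              [retry]
                end ↦ end
        [ack]
          !Bool ↦ ?Bool
            +{retry,more} ↦ &{retry,more}  (internal→external)
              [retry]
                end ↦ end
              [more]
                end ↦ end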